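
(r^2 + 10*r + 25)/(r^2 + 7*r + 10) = (r + 5)/(r + 2)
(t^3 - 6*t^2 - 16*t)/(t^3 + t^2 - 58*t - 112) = t/(t + 7)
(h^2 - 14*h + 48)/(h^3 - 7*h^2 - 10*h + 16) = (h - 6)/(h^2 + h - 2)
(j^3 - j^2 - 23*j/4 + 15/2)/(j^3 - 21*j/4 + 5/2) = (2*j - 3)/(2*j - 1)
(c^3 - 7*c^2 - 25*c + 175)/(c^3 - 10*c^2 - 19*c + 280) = (c - 5)/(c - 8)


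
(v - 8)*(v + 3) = v^2 - 5*v - 24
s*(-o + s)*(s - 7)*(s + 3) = -o*s^3 + 4*o*s^2 + 21*o*s + s^4 - 4*s^3 - 21*s^2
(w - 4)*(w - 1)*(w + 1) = w^3 - 4*w^2 - w + 4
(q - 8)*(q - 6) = q^2 - 14*q + 48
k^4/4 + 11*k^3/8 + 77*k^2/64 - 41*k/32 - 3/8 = (k/4 + 1/2)*(k - 3/4)*(k + 1/4)*(k + 4)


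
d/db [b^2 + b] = 2*b + 1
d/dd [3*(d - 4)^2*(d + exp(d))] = 3*(d - 4)*(2*d + (d - 4)*(exp(d) + 1) + 2*exp(d))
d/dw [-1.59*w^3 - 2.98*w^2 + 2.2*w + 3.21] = -4.77*w^2 - 5.96*w + 2.2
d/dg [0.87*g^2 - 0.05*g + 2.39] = 1.74*g - 0.05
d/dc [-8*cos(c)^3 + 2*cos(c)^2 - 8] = 4*(6*cos(c) - 1)*sin(c)*cos(c)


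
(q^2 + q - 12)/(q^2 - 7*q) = (q^2 + q - 12)/(q*(q - 7))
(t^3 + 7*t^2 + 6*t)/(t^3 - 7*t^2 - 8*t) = (t + 6)/(t - 8)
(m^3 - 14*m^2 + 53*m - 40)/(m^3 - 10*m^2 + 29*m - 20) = (m - 8)/(m - 4)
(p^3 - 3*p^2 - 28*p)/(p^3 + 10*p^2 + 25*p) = (p^2 - 3*p - 28)/(p^2 + 10*p + 25)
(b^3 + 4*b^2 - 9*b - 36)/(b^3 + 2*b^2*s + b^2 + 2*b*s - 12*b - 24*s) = (b + 3)/(b + 2*s)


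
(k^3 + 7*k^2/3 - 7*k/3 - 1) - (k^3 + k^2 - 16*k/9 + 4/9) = 4*k^2/3 - 5*k/9 - 13/9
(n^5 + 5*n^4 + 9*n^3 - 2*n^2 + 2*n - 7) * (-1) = -n^5 - 5*n^4 - 9*n^3 + 2*n^2 - 2*n + 7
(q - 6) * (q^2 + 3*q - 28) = q^3 - 3*q^2 - 46*q + 168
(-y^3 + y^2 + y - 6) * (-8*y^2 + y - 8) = 8*y^5 - 9*y^4 + y^3 + 41*y^2 - 14*y + 48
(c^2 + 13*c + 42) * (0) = 0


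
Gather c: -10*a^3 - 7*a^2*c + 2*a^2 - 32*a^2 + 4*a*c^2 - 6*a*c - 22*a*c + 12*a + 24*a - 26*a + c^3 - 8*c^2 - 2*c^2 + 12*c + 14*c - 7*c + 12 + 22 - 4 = -10*a^3 - 30*a^2 + 10*a + c^3 + c^2*(4*a - 10) + c*(-7*a^2 - 28*a + 19) + 30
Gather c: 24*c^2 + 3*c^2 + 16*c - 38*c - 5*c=27*c^2 - 27*c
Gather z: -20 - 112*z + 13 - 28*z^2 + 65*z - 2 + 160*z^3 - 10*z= 160*z^3 - 28*z^2 - 57*z - 9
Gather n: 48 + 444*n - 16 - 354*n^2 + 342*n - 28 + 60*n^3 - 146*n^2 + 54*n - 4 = 60*n^3 - 500*n^2 + 840*n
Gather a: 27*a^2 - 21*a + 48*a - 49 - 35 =27*a^2 + 27*a - 84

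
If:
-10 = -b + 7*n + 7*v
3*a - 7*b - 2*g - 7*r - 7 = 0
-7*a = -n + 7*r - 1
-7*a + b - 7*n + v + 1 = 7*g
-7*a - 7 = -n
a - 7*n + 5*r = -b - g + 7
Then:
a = -24363/22477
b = -9484/3211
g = 27236/22477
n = -1886/3211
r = 8/7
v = -24/19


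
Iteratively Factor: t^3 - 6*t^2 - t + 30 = (t + 2)*(t^2 - 8*t + 15) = (t - 5)*(t + 2)*(t - 3)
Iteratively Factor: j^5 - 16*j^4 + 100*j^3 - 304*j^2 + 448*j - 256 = (j - 2)*(j^4 - 14*j^3 + 72*j^2 - 160*j + 128) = (j - 2)^2*(j^3 - 12*j^2 + 48*j - 64) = (j - 4)*(j - 2)^2*(j^2 - 8*j + 16) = (j - 4)^2*(j - 2)^2*(j - 4)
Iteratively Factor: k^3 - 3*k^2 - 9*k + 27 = (k + 3)*(k^2 - 6*k + 9) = (k - 3)*(k + 3)*(k - 3)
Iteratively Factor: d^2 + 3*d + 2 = (d + 2)*(d + 1)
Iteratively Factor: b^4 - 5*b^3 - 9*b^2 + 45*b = (b - 3)*(b^3 - 2*b^2 - 15*b) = (b - 5)*(b - 3)*(b^2 + 3*b) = b*(b - 5)*(b - 3)*(b + 3)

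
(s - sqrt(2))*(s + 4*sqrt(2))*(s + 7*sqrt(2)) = s^3 + 10*sqrt(2)*s^2 + 34*s - 56*sqrt(2)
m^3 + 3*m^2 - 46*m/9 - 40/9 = (m - 5/3)*(m + 2/3)*(m + 4)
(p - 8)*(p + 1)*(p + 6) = p^3 - p^2 - 50*p - 48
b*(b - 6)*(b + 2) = b^3 - 4*b^2 - 12*b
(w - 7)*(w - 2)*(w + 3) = w^3 - 6*w^2 - 13*w + 42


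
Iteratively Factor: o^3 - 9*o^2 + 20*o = (o - 4)*(o^2 - 5*o) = o*(o - 4)*(o - 5)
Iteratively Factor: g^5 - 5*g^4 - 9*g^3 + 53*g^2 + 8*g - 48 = (g - 4)*(g^4 - g^3 - 13*g^2 + g + 12) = (g - 4)*(g - 1)*(g^3 - 13*g - 12) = (g - 4)*(g - 1)*(g + 3)*(g^2 - 3*g - 4) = (g - 4)*(g - 1)*(g + 1)*(g + 3)*(g - 4)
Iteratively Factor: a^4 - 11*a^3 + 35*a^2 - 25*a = (a)*(a^3 - 11*a^2 + 35*a - 25) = a*(a - 1)*(a^2 - 10*a + 25) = a*(a - 5)*(a - 1)*(a - 5)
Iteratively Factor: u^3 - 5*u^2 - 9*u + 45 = (u - 5)*(u^2 - 9) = (u - 5)*(u + 3)*(u - 3)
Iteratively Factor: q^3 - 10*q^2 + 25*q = (q)*(q^2 - 10*q + 25) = q*(q - 5)*(q - 5)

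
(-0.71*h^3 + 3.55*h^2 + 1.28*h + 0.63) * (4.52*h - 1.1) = -3.2092*h^4 + 16.827*h^3 + 1.8806*h^2 + 1.4396*h - 0.693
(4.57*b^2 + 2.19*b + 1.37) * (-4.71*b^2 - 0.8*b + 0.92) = -21.5247*b^4 - 13.9709*b^3 - 4.0003*b^2 + 0.9188*b + 1.2604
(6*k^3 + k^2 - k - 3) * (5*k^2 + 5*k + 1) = 30*k^5 + 35*k^4 + 6*k^3 - 19*k^2 - 16*k - 3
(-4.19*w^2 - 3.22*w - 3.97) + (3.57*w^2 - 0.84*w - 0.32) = -0.620000000000001*w^2 - 4.06*w - 4.29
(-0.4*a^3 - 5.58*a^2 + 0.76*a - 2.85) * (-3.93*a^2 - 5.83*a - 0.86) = 1.572*a^5 + 24.2614*a^4 + 29.8886*a^3 + 11.5685*a^2 + 15.9619*a + 2.451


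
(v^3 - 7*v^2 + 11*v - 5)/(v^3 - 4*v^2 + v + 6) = (v^3 - 7*v^2 + 11*v - 5)/(v^3 - 4*v^2 + v + 6)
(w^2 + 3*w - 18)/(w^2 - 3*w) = (w + 6)/w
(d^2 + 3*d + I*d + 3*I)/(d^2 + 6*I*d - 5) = (d + 3)/(d + 5*I)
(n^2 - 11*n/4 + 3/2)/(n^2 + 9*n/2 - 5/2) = (4*n^2 - 11*n + 6)/(2*(2*n^2 + 9*n - 5))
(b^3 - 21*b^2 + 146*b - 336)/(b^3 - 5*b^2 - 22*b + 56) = (b^2 - 14*b + 48)/(b^2 + 2*b - 8)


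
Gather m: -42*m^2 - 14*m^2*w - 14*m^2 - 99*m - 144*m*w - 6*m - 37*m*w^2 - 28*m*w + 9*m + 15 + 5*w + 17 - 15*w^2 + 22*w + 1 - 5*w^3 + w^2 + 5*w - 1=m^2*(-14*w - 56) + m*(-37*w^2 - 172*w - 96) - 5*w^3 - 14*w^2 + 32*w + 32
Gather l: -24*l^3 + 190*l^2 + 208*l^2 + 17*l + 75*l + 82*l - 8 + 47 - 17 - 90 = -24*l^3 + 398*l^2 + 174*l - 68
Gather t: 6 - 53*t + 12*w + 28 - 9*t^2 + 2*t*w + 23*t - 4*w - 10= -9*t^2 + t*(2*w - 30) + 8*w + 24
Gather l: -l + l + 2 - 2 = 0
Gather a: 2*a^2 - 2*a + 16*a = 2*a^2 + 14*a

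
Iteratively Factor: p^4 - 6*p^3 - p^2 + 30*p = (p)*(p^3 - 6*p^2 - p + 30) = p*(p - 3)*(p^2 - 3*p - 10) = p*(p - 3)*(p + 2)*(p - 5)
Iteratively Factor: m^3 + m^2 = (m)*(m^2 + m) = m^2*(m + 1)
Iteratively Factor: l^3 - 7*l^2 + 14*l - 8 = (l - 2)*(l^2 - 5*l + 4) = (l - 4)*(l - 2)*(l - 1)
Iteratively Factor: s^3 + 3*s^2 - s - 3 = (s - 1)*(s^2 + 4*s + 3) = (s - 1)*(s + 3)*(s + 1)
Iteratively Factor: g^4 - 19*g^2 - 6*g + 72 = (g - 2)*(g^3 + 2*g^2 - 15*g - 36) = (g - 2)*(g + 3)*(g^2 - g - 12) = (g - 4)*(g - 2)*(g + 3)*(g + 3)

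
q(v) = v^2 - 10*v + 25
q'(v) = 2*v - 10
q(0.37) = 21.44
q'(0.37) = -9.26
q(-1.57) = 43.16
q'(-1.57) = -13.14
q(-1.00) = 36.00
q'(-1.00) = -12.00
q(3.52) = 2.19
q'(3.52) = -2.96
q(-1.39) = 40.83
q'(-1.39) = -12.78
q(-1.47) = 41.86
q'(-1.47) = -12.94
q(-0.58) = 31.14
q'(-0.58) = -11.16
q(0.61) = 19.27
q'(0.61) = -8.78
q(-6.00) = 121.00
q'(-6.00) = -22.00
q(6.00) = 1.00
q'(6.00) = 2.00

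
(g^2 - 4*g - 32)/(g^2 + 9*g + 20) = (g - 8)/(g + 5)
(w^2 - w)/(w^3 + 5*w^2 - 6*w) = 1/(w + 6)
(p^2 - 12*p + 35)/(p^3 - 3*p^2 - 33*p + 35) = (p - 5)/(p^2 + 4*p - 5)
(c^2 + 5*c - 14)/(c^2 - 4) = (c + 7)/(c + 2)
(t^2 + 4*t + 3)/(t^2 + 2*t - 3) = (t + 1)/(t - 1)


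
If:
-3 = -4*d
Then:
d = 3/4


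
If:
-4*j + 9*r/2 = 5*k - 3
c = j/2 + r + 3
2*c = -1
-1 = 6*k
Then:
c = -1/2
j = -143/75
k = -1/6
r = -191/75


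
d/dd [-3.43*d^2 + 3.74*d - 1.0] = 3.74 - 6.86*d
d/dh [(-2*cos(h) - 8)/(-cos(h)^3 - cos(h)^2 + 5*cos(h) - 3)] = 2*(15*cos(h) + cos(2*h) + 24)*sin(h)/((cos(h) - 1)^3*(cos(h) + 3)^2)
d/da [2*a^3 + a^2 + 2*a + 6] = 6*a^2 + 2*a + 2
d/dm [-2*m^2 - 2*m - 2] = -4*m - 2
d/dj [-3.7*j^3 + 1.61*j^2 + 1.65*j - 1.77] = -11.1*j^2 + 3.22*j + 1.65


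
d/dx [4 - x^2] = -2*x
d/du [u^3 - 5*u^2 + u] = 3*u^2 - 10*u + 1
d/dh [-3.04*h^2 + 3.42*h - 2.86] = 3.42 - 6.08*h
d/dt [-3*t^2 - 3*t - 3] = -6*t - 3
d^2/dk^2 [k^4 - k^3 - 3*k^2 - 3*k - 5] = 12*k^2 - 6*k - 6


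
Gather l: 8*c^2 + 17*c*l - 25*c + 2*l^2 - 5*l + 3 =8*c^2 - 25*c + 2*l^2 + l*(17*c - 5) + 3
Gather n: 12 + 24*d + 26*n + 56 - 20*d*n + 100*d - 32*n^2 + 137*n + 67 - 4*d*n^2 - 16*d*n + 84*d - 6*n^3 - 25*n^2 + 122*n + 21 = 208*d - 6*n^3 + n^2*(-4*d - 57) + n*(285 - 36*d) + 156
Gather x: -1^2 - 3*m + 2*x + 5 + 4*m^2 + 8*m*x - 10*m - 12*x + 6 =4*m^2 - 13*m + x*(8*m - 10) + 10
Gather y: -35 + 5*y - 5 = 5*y - 40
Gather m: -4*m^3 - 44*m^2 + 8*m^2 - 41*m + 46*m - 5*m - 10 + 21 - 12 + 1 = -4*m^3 - 36*m^2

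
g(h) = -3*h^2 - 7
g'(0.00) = 0.00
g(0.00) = -7.00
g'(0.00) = 0.00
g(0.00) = -7.00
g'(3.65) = -21.90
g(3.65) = -46.97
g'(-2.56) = 15.36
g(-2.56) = -26.66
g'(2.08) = -12.48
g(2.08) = -19.98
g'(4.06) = -24.36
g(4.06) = -56.45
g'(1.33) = -7.98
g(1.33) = -12.31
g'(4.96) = -29.76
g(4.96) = -80.80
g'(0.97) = -5.82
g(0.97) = -9.82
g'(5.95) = -35.70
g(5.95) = -113.21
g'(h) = -6*h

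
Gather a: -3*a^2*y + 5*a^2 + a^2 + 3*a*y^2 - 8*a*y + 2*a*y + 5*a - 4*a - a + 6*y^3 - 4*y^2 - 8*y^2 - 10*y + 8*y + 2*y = a^2*(6 - 3*y) + a*(3*y^2 - 6*y) + 6*y^3 - 12*y^2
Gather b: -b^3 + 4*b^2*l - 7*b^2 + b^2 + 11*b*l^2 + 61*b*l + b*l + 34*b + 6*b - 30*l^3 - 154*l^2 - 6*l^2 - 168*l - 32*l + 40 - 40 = -b^3 + b^2*(4*l - 6) + b*(11*l^2 + 62*l + 40) - 30*l^3 - 160*l^2 - 200*l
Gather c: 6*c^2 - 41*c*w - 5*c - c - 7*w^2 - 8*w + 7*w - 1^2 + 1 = 6*c^2 + c*(-41*w - 6) - 7*w^2 - w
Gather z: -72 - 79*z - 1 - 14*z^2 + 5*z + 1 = -14*z^2 - 74*z - 72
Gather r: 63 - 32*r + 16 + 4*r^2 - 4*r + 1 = 4*r^2 - 36*r + 80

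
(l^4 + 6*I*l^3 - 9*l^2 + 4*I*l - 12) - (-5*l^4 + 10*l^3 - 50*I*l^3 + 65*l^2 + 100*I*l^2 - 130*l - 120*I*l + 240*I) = 6*l^4 - 10*l^3 + 56*I*l^3 - 74*l^2 - 100*I*l^2 + 130*l + 124*I*l - 12 - 240*I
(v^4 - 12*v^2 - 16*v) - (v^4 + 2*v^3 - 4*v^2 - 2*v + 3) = -2*v^3 - 8*v^2 - 14*v - 3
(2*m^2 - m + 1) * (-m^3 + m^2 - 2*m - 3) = -2*m^5 + 3*m^4 - 6*m^3 - 3*m^2 + m - 3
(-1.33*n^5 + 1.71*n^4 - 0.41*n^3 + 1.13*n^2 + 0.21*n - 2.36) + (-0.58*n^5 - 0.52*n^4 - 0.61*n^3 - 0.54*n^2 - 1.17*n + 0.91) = -1.91*n^5 + 1.19*n^4 - 1.02*n^3 + 0.59*n^2 - 0.96*n - 1.45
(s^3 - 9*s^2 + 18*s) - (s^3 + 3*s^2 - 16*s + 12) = -12*s^2 + 34*s - 12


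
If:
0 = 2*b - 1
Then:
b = 1/2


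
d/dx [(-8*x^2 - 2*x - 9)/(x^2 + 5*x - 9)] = (-38*x^2 + 162*x + 63)/(x^4 + 10*x^3 + 7*x^2 - 90*x + 81)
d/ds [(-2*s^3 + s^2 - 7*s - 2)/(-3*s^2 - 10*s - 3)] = (6*s^4 + 40*s^3 - 13*s^2 - 18*s + 1)/(9*s^4 + 60*s^3 + 118*s^2 + 60*s + 9)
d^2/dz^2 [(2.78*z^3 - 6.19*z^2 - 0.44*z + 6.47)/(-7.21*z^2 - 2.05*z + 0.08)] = (2.27373675443232e-13*z^5 + 4.54747350886464e-13*z^4 - 163.80949*z^3 - 1993.86489*z^2 - 572.36301*z - 61.62059)/(374.805361*z^6 + 319.702215*z^5 + 78.423891*z^4 + 1.520485*z^3 - 0.870168*z^2 + 0.03936*z - 0.000512)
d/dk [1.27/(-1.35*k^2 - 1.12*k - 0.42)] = (3.429*k + 1.4224)/(1.35*k^2 + 1.12*k + 0.42)^2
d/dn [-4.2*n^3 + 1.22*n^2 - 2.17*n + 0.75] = -12.6*n^2 + 2.44*n - 2.17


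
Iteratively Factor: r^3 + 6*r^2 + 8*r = (r)*(r^2 + 6*r + 8) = r*(r + 4)*(r + 2)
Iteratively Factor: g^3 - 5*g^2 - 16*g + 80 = (g + 4)*(g^2 - 9*g + 20) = (g - 4)*(g + 4)*(g - 5)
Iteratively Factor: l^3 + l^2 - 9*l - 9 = (l + 3)*(l^2 - 2*l - 3) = (l + 1)*(l + 3)*(l - 3)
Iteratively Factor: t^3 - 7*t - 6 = (t + 1)*(t^2 - t - 6) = (t + 1)*(t + 2)*(t - 3)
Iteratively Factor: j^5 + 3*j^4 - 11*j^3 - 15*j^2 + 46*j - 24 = (j + 3)*(j^4 - 11*j^2 + 18*j - 8) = (j + 3)*(j + 4)*(j^3 - 4*j^2 + 5*j - 2) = (j - 2)*(j + 3)*(j + 4)*(j^2 - 2*j + 1) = (j - 2)*(j - 1)*(j + 3)*(j + 4)*(j - 1)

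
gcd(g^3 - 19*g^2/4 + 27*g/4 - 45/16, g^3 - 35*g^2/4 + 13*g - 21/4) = g - 3/4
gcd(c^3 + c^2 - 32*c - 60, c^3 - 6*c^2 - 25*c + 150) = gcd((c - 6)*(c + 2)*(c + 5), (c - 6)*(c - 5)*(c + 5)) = c^2 - c - 30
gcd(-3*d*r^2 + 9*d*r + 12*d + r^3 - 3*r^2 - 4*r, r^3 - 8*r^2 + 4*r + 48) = r - 4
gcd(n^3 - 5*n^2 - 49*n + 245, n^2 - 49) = n^2 - 49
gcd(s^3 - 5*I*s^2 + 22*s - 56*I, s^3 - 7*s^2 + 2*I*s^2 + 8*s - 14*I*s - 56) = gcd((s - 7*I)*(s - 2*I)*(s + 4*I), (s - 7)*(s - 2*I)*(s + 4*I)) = s^2 + 2*I*s + 8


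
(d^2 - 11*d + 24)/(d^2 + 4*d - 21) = (d - 8)/(d + 7)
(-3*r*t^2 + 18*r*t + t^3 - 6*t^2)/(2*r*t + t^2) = (-3*r*t + 18*r + t^2 - 6*t)/(2*r + t)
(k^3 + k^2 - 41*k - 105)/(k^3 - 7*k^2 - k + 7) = (k^2 + 8*k + 15)/(k^2 - 1)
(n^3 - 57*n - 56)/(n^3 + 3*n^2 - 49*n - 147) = (n^2 - 7*n - 8)/(n^2 - 4*n - 21)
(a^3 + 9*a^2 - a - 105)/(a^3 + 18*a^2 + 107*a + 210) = (a - 3)/(a + 6)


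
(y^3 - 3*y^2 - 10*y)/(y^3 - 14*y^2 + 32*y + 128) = y*(y - 5)/(y^2 - 16*y + 64)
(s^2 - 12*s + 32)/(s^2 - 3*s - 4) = (s - 8)/(s + 1)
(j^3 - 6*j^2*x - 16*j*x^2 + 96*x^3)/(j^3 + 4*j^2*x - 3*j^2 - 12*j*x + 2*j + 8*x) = (j^2 - 10*j*x + 24*x^2)/(j^2 - 3*j + 2)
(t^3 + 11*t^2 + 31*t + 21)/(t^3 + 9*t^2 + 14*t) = (t^2 + 4*t + 3)/(t*(t + 2))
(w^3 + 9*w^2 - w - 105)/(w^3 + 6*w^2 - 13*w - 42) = (w + 5)/(w + 2)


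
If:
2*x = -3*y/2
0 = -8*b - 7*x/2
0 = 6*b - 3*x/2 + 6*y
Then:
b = 0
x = 0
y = 0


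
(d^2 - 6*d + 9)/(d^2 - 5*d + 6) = (d - 3)/(d - 2)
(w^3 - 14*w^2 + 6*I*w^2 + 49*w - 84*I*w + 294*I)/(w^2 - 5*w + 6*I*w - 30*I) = (w^2 - 14*w + 49)/(w - 5)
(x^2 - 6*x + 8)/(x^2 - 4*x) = (x - 2)/x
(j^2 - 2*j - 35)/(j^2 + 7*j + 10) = (j - 7)/(j + 2)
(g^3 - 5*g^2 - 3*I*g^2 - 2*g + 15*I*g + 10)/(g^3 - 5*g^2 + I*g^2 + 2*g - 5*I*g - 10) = (g - 2*I)/(g + 2*I)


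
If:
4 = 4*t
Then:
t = 1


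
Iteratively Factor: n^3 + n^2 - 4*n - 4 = (n + 2)*(n^2 - n - 2) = (n + 1)*(n + 2)*(n - 2)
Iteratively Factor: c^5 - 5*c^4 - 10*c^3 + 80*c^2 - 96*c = (c + 4)*(c^4 - 9*c^3 + 26*c^2 - 24*c) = c*(c + 4)*(c^3 - 9*c^2 + 26*c - 24) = c*(c - 2)*(c + 4)*(c^2 - 7*c + 12) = c*(c - 3)*(c - 2)*(c + 4)*(c - 4)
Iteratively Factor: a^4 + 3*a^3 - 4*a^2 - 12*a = (a)*(a^3 + 3*a^2 - 4*a - 12) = a*(a + 3)*(a^2 - 4) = a*(a + 2)*(a + 3)*(a - 2)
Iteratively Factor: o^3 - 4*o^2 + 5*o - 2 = (o - 2)*(o^2 - 2*o + 1) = (o - 2)*(o - 1)*(o - 1)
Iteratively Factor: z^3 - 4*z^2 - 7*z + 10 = (z - 5)*(z^2 + z - 2) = (z - 5)*(z + 2)*(z - 1)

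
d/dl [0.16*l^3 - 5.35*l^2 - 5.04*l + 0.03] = 0.48*l^2 - 10.7*l - 5.04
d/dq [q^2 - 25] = 2*q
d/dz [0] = 0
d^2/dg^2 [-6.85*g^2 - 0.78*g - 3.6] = -13.7000000000000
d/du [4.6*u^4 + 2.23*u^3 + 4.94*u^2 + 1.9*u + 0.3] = 18.4*u^3 + 6.69*u^2 + 9.88*u + 1.9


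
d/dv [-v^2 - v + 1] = -2*v - 1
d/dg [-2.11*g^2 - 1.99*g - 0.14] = -4.22*g - 1.99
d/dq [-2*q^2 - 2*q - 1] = -4*q - 2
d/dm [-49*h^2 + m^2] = 2*m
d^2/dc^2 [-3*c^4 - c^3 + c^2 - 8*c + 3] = -36*c^2 - 6*c + 2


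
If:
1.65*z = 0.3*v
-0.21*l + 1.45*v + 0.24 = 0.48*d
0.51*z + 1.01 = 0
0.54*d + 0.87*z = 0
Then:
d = 3.19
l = -81.36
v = -10.89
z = -1.98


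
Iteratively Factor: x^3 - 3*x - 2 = (x + 1)*(x^2 - x - 2) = (x + 1)^2*(x - 2)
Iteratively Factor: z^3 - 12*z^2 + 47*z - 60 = (z - 3)*(z^2 - 9*z + 20) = (z - 4)*(z - 3)*(z - 5)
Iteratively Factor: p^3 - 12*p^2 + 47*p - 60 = (p - 3)*(p^2 - 9*p + 20) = (p - 5)*(p - 3)*(p - 4)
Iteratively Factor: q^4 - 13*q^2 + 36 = (q + 3)*(q^3 - 3*q^2 - 4*q + 12) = (q + 2)*(q + 3)*(q^2 - 5*q + 6) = (q - 2)*(q + 2)*(q + 3)*(q - 3)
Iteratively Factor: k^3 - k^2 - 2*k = (k + 1)*(k^2 - 2*k) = (k - 2)*(k + 1)*(k)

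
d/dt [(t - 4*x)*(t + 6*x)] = 2*t + 2*x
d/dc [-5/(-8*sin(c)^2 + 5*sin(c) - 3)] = 5*(5 - 16*sin(c))*cos(c)/(8*sin(c)^2 - 5*sin(c) + 3)^2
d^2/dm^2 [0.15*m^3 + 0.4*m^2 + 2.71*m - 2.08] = 0.9*m + 0.8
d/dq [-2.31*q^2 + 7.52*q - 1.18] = 7.52 - 4.62*q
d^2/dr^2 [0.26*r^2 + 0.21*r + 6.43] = 0.520000000000000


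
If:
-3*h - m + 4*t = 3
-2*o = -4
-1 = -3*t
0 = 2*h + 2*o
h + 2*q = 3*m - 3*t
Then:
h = -2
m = 13/3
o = 2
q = 7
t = 1/3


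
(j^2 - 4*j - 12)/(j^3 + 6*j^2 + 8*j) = (j - 6)/(j*(j + 4))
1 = 1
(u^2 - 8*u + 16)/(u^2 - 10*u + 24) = (u - 4)/(u - 6)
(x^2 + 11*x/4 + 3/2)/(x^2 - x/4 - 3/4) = (x + 2)/(x - 1)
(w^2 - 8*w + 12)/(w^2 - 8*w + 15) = (w^2 - 8*w + 12)/(w^2 - 8*w + 15)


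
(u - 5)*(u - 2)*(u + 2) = u^3 - 5*u^2 - 4*u + 20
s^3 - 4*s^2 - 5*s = s*(s - 5)*(s + 1)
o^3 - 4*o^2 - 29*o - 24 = (o - 8)*(o + 1)*(o + 3)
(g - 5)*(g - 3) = g^2 - 8*g + 15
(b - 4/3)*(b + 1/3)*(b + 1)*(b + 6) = b^4 + 6*b^3 - 13*b^2/9 - 82*b/9 - 8/3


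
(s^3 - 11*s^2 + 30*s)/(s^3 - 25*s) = (s - 6)/(s + 5)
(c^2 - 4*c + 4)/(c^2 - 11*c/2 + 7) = 2*(c - 2)/(2*c - 7)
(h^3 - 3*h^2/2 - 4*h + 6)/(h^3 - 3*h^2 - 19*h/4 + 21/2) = 2*(h - 2)/(2*h - 7)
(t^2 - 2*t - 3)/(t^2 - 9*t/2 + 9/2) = 2*(t + 1)/(2*t - 3)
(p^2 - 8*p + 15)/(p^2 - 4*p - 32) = (-p^2 + 8*p - 15)/(-p^2 + 4*p + 32)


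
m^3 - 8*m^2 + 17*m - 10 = (m - 5)*(m - 2)*(m - 1)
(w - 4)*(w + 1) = w^2 - 3*w - 4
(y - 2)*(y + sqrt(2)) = y^2 - 2*y + sqrt(2)*y - 2*sqrt(2)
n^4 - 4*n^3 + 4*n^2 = n^2*(n - 2)^2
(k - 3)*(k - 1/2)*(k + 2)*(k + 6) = k^4 + 9*k^3/2 - 29*k^2/2 - 30*k + 18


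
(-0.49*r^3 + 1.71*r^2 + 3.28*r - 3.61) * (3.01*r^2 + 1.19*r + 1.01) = -1.4749*r^5 + 4.564*r^4 + 11.4128*r^3 - 5.2358*r^2 - 0.9831*r - 3.6461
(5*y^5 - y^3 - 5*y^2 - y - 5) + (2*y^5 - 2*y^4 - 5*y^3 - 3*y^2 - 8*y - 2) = 7*y^5 - 2*y^4 - 6*y^3 - 8*y^2 - 9*y - 7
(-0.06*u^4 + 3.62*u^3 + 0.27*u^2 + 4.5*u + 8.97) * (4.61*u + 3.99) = -0.2766*u^5 + 16.4488*u^4 + 15.6885*u^3 + 21.8223*u^2 + 59.3067*u + 35.7903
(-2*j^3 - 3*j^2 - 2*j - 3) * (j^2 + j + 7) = -2*j^5 - 5*j^4 - 19*j^3 - 26*j^2 - 17*j - 21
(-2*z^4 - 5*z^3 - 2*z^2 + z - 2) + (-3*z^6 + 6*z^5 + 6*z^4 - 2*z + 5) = -3*z^6 + 6*z^5 + 4*z^4 - 5*z^3 - 2*z^2 - z + 3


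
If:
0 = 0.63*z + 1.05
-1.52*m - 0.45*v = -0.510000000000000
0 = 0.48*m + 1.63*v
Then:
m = 0.37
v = -0.11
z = -1.67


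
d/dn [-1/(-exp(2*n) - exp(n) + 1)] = (-2*exp(n) - 1)*exp(n)/(exp(2*n) + exp(n) - 1)^2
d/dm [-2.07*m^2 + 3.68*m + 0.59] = 3.68 - 4.14*m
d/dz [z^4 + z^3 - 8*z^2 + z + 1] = 4*z^3 + 3*z^2 - 16*z + 1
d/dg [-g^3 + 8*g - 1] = 8 - 3*g^2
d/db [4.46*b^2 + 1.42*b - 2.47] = 8.92*b + 1.42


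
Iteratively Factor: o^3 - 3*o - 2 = (o - 2)*(o^2 + 2*o + 1) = (o - 2)*(o + 1)*(o + 1)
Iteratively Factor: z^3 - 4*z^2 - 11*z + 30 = (z + 3)*(z^2 - 7*z + 10) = (z - 2)*(z + 3)*(z - 5)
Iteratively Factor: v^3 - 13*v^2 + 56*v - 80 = (v - 5)*(v^2 - 8*v + 16) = (v - 5)*(v - 4)*(v - 4)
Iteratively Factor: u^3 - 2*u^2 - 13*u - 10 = (u + 1)*(u^2 - 3*u - 10) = (u - 5)*(u + 1)*(u + 2)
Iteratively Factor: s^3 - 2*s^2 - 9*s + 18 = (s - 3)*(s^2 + s - 6) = (s - 3)*(s + 3)*(s - 2)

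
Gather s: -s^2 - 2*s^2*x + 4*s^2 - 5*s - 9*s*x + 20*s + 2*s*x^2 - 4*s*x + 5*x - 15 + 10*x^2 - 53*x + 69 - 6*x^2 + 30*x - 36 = s^2*(3 - 2*x) + s*(2*x^2 - 13*x + 15) + 4*x^2 - 18*x + 18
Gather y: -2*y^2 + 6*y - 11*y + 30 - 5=-2*y^2 - 5*y + 25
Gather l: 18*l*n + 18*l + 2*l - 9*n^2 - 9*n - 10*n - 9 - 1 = l*(18*n + 20) - 9*n^2 - 19*n - 10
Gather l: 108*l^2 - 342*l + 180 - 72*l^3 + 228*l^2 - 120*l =-72*l^3 + 336*l^2 - 462*l + 180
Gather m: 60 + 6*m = 6*m + 60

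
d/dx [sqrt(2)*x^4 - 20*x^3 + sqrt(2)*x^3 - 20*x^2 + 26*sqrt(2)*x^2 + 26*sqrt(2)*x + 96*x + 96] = 4*sqrt(2)*x^3 - 60*x^2 + 3*sqrt(2)*x^2 - 40*x + 52*sqrt(2)*x + 26*sqrt(2) + 96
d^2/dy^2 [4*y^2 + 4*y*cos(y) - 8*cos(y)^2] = -4*y*cos(y) - 32*sin(y)^2 - 8*sin(y) + 24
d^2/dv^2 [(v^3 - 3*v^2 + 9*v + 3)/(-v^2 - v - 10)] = 6*(-v^3 - 43*v^2 - 13*v + 139)/(v^6 + 3*v^5 + 33*v^4 + 61*v^3 + 330*v^2 + 300*v + 1000)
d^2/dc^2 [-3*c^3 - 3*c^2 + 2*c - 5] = -18*c - 6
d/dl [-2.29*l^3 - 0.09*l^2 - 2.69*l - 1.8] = -6.87*l^2 - 0.18*l - 2.69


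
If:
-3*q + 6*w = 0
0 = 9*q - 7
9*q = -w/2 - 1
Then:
No Solution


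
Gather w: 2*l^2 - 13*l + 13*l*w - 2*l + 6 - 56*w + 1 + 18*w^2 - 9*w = 2*l^2 - 15*l + 18*w^2 + w*(13*l - 65) + 7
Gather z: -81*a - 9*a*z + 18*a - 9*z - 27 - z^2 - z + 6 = -63*a - z^2 + z*(-9*a - 10) - 21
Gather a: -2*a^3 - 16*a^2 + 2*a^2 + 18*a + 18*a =-2*a^3 - 14*a^2 + 36*a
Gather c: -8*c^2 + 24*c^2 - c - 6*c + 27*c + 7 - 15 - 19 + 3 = 16*c^2 + 20*c - 24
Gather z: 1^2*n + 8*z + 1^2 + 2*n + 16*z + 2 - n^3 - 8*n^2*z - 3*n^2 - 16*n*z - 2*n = -n^3 - 3*n^2 + n + z*(-8*n^2 - 16*n + 24) + 3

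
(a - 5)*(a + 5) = a^2 - 25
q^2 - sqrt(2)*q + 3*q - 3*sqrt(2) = (q + 3)*(q - sqrt(2))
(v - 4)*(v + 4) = v^2 - 16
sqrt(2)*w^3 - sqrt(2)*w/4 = w*(w - 1/2)*(sqrt(2)*w + sqrt(2)/2)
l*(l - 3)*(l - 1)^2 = l^4 - 5*l^3 + 7*l^2 - 3*l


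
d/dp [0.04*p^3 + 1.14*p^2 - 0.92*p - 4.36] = 0.12*p^2 + 2.28*p - 0.92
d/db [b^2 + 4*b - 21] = 2*b + 4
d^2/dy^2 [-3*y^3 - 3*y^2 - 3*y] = -18*y - 6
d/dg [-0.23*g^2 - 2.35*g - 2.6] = -0.46*g - 2.35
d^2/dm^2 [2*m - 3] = 0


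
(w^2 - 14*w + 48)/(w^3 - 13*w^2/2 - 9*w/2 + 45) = 2*(w - 8)/(2*w^2 - w - 15)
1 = 1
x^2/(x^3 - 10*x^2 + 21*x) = x/(x^2 - 10*x + 21)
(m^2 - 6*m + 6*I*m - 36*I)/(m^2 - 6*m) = (m + 6*I)/m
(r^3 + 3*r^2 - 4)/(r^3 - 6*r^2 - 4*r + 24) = (r^2 + r - 2)/(r^2 - 8*r + 12)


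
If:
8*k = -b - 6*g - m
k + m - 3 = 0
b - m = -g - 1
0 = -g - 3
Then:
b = 10/3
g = -3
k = 5/3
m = 4/3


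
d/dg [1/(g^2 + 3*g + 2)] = (-2*g - 3)/(g^2 + 3*g + 2)^2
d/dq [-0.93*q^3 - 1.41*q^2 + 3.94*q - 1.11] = -2.79*q^2 - 2.82*q + 3.94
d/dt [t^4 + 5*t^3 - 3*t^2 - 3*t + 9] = 4*t^3 + 15*t^2 - 6*t - 3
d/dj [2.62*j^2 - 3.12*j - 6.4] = 5.24*j - 3.12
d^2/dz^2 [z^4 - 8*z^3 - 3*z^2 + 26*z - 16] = 12*z^2 - 48*z - 6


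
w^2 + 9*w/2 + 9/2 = (w + 3/2)*(w + 3)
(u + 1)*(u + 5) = u^2 + 6*u + 5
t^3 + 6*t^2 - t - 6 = (t - 1)*(t + 1)*(t + 6)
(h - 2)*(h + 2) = h^2 - 4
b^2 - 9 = (b - 3)*(b + 3)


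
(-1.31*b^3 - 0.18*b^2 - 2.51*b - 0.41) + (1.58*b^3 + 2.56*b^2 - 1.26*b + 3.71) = 0.27*b^3 + 2.38*b^2 - 3.77*b + 3.3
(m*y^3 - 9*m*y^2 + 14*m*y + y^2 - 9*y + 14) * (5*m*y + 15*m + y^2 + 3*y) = 5*m^2*y^4 - 30*m^2*y^3 - 65*m^2*y^2 + 210*m^2*y + m*y^5 - 6*m*y^4 - 8*m*y^3 + 12*m*y^2 - 65*m*y + 210*m + y^4 - 6*y^3 - 13*y^2 + 42*y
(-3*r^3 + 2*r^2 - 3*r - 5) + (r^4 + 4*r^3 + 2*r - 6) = r^4 + r^3 + 2*r^2 - r - 11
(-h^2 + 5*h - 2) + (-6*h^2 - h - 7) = -7*h^2 + 4*h - 9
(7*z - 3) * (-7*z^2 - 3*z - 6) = -49*z^3 - 33*z + 18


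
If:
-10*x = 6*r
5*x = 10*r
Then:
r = 0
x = 0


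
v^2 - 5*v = v*(v - 5)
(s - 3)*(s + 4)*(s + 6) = s^3 + 7*s^2 - 6*s - 72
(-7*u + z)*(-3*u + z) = 21*u^2 - 10*u*z + z^2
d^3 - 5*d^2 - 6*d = d*(d - 6)*(d + 1)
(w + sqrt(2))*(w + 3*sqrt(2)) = w^2 + 4*sqrt(2)*w + 6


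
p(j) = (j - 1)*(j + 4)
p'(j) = 2*j + 3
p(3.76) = 21.42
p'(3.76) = 10.52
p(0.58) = -1.92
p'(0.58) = 4.16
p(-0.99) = -5.99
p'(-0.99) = 1.02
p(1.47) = 2.57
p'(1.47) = 5.94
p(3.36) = 17.37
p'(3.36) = 9.72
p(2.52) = 9.91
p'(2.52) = 8.04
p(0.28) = -3.08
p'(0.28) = 3.56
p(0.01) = -3.97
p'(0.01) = 3.02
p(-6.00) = 14.00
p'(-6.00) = -9.00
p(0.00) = -4.00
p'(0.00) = 3.00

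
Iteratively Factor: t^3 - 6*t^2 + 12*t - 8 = (t - 2)*(t^2 - 4*t + 4) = (t - 2)^2*(t - 2)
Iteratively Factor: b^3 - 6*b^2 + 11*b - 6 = (b - 3)*(b^2 - 3*b + 2) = (b - 3)*(b - 2)*(b - 1)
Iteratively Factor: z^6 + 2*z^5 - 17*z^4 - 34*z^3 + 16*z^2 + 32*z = (z + 4)*(z^5 - 2*z^4 - 9*z^3 + 2*z^2 + 8*z) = (z + 2)*(z + 4)*(z^4 - 4*z^3 - z^2 + 4*z) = z*(z + 2)*(z + 4)*(z^3 - 4*z^2 - z + 4) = z*(z + 1)*(z + 2)*(z + 4)*(z^2 - 5*z + 4) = z*(z - 1)*(z + 1)*(z + 2)*(z + 4)*(z - 4)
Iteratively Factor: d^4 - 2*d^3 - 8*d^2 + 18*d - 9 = (d - 3)*(d^3 + d^2 - 5*d + 3) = (d - 3)*(d - 1)*(d^2 + 2*d - 3) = (d - 3)*(d - 1)^2*(d + 3)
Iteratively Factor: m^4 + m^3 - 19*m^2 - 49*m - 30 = (m + 1)*(m^3 - 19*m - 30) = (m + 1)*(m + 2)*(m^2 - 2*m - 15) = (m + 1)*(m + 2)*(m + 3)*(m - 5)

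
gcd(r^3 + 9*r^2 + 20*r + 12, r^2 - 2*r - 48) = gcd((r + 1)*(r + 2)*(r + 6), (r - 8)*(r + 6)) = r + 6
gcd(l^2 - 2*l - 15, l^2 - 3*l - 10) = l - 5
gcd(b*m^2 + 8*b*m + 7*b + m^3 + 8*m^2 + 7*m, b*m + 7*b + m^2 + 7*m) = b*m + 7*b + m^2 + 7*m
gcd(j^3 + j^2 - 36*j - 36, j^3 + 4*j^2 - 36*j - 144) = j^2 - 36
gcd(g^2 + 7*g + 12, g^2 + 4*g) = g + 4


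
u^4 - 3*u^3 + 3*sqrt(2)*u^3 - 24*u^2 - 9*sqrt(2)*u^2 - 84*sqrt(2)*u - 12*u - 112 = (u - 7)*(u + 4)*(u + sqrt(2))*(u + 2*sqrt(2))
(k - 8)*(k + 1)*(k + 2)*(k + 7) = k^4 + 2*k^3 - 57*k^2 - 170*k - 112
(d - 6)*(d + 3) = d^2 - 3*d - 18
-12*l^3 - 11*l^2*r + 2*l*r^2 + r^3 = (-3*l + r)*(l + r)*(4*l + r)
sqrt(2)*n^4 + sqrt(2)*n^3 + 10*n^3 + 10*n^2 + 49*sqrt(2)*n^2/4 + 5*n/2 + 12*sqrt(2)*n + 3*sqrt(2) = (n + 1/2)*(n + 2*sqrt(2))*(n + 3*sqrt(2))*(sqrt(2)*n + sqrt(2)/2)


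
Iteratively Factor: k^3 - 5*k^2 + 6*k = (k)*(k^2 - 5*k + 6) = k*(k - 3)*(k - 2)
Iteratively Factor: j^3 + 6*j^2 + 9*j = (j)*(j^2 + 6*j + 9) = j*(j + 3)*(j + 3)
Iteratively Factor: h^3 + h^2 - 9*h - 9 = (h + 1)*(h^2 - 9) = (h - 3)*(h + 1)*(h + 3)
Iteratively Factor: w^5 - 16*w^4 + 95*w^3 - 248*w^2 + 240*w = (w - 4)*(w^4 - 12*w^3 + 47*w^2 - 60*w) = (w - 5)*(w - 4)*(w^3 - 7*w^2 + 12*w) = w*(w - 5)*(w - 4)*(w^2 - 7*w + 12) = w*(w - 5)*(w - 4)*(w - 3)*(w - 4)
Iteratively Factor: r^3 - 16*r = (r)*(r^2 - 16) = r*(r - 4)*(r + 4)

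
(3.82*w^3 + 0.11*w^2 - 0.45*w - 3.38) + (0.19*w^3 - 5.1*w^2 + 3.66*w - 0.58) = 4.01*w^3 - 4.99*w^2 + 3.21*w - 3.96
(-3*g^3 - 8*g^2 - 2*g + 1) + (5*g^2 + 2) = -3*g^3 - 3*g^2 - 2*g + 3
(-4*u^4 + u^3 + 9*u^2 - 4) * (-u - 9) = 4*u^5 + 35*u^4 - 18*u^3 - 81*u^2 + 4*u + 36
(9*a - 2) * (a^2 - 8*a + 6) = 9*a^3 - 74*a^2 + 70*a - 12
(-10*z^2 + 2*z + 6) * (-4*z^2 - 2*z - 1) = 40*z^4 + 12*z^3 - 18*z^2 - 14*z - 6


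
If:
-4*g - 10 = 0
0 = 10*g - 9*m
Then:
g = -5/2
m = -25/9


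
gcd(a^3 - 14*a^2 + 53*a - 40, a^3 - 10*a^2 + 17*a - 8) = a^2 - 9*a + 8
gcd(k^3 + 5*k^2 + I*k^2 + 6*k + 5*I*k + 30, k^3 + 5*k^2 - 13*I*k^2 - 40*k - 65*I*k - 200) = k + 5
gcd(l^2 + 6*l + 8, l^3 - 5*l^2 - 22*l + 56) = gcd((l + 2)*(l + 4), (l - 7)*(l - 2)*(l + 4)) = l + 4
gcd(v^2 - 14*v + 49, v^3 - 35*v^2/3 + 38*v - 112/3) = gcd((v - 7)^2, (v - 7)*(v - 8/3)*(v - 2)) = v - 7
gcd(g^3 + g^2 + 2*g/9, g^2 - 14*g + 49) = 1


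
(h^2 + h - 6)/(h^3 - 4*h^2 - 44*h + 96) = (h + 3)/(h^2 - 2*h - 48)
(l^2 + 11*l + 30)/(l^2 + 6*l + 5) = (l + 6)/(l + 1)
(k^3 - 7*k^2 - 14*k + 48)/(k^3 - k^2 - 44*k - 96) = (k - 2)/(k + 4)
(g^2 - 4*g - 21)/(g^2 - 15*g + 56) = (g + 3)/(g - 8)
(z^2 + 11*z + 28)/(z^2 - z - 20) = (z + 7)/(z - 5)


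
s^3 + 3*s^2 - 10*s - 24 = (s - 3)*(s + 2)*(s + 4)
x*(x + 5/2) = x^2 + 5*x/2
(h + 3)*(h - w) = h^2 - h*w + 3*h - 3*w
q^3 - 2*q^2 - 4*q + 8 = (q - 2)^2*(q + 2)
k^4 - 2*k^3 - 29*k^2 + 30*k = k*(k - 6)*(k - 1)*(k + 5)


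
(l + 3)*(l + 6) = l^2 + 9*l + 18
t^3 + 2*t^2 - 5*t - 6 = (t - 2)*(t + 1)*(t + 3)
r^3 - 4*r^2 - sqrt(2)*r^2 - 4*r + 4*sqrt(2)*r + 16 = (r - 4)*(r - 2*sqrt(2))*(r + sqrt(2))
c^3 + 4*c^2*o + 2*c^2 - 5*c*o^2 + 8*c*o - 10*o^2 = (c + 2)*(c - o)*(c + 5*o)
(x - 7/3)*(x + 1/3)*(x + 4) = x^3 + 2*x^2 - 79*x/9 - 28/9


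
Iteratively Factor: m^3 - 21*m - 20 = (m + 1)*(m^2 - m - 20) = (m + 1)*(m + 4)*(m - 5)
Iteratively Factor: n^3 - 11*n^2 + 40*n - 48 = (n - 4)*(n^2 - 7*n + 12) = (n - 4)^2*(n - 3)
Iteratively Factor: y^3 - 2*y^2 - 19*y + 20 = (y + 4)*(y^2 - 6*y + 5) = (y - 5)*(y + 4)*(y - 1)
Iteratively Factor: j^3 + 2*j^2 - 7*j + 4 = (j + 4)*(j^2 - 2*j + 1) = (j - 1)*(j + 4)*(j - 1)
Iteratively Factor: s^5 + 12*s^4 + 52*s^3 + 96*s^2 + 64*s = (s + 2)*(s^4 + 10*s^3 + 32*s^2 + 32*s) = (s + 2)*(s + 4)*(s^3 + 6*s^2 + 8*s) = s*(s + 2)*(s + 4)*(s^2 + 6*s + 8) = s*(s + 2)*(s + 4)^2*(s + 2)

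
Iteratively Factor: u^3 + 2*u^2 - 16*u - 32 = (u + 4)*(u^2 - 2*u - 8) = (u + 2)*(u + 4)*(u - 4)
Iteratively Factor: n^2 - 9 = (n + 3)*(n - 3)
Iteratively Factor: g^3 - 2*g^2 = (g - 2)*(g^2) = g*(g - 2)*(g)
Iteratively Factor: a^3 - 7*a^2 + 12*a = (a - 3)*(a^2 - 4*a) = (a - 4)*(a - 3)*(a)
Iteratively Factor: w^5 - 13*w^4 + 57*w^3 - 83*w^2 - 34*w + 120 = (w - 4)*(w^4 - 9*w^3 + 21*w^2 + w - 30) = (w - 4)*(w - 2)*(w^3 - 7*w^2 + 7*w + 15) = (w - 4)*(w - 3)*(w - 2)*(w^2 - 4*w - 5) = (w - 4)*(w - 3)*(w - 2)*(w + 1)*(w - 5)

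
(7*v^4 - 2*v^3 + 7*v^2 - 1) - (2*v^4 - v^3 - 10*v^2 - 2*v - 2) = 5*v^4 - v^3 + 17*v^2 + 2*v + 1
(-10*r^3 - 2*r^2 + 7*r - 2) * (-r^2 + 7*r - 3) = 10*r^5 - 68*r^4 + 9*r^3 + 57*r^2 - 35*r + 6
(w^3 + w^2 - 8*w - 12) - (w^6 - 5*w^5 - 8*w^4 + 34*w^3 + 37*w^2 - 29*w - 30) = -w^6 + 5*w^5 + 8*w^4 - 33*w^3 - 36*w^2 + 21*w + 18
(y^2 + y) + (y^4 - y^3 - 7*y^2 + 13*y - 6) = y^4 - y^3 - 6*y^2 + 14*y - 6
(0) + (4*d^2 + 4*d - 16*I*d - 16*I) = 4*d^2 + 4*d - 16*I*d - 16*I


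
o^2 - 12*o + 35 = (o - 7)*(o - 5)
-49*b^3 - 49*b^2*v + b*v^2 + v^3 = (-7*b + v)*(b + v)*(7*b + v)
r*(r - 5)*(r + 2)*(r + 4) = r^4 + r^3 - 22*r^2 - 40*r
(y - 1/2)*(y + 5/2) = y^2 + 2*y - 5/4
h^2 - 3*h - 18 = (h - 6)*(h + 3)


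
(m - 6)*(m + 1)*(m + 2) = m^3 - 3*m^2 - 16*m - 12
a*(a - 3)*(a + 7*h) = a^3 + 7*a^2*h - 3*a^2 - 21*a*h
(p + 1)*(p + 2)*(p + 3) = p^3 + 6*p^2 + 11*p + 6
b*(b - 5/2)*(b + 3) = b^3 + b^2/2 - 15*b/2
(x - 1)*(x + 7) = x^2 + 6*x - 7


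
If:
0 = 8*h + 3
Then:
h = -3/8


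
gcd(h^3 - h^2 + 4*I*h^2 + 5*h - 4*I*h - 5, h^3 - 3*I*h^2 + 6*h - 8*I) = h - I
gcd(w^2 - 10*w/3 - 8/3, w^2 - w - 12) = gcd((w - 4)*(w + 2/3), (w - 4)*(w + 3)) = w - 4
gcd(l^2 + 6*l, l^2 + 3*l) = l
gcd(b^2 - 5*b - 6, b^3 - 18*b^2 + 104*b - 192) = b - 6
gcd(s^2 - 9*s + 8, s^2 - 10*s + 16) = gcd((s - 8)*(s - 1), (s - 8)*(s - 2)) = s - 8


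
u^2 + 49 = (u - 7*I)*(u + 7*I)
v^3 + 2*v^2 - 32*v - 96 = (v - 6)*(v + 4)^2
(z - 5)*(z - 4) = z^2 - 9*z + 20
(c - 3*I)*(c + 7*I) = c^2 + 4*I*c + 21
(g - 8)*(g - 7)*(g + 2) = g^3 - 13*g^2 + 26*g + 112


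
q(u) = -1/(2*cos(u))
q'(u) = -sin(u)/(2*cos(u)^2)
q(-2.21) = 0.84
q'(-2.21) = 1.13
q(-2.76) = 0.54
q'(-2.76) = 0.22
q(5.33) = -0.86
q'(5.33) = 1.22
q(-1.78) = 2.41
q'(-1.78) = 11.34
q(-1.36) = -2.39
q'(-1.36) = 11.17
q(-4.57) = 3.52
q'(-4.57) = -24.58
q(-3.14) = 0.50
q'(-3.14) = 0.00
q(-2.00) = 1.20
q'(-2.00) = 2.63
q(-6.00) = -0.52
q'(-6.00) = -0.15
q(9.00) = 0.55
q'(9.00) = -0.25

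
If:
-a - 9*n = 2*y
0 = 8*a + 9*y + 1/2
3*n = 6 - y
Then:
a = -325/34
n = -83/102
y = 287/34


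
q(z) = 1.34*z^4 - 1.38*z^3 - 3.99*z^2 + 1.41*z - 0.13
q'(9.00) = 3501.69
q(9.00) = 7475.09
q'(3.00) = 84.93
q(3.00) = 39.47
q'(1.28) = -4.35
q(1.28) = -4.16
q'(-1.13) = -2.59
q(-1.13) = -2.64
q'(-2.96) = -150.25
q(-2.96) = 99.39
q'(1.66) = 1.27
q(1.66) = -4.92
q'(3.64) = 176.01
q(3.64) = 120.82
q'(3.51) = 154.18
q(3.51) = 99.38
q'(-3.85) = -335.11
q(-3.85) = 308.46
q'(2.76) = 60.54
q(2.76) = 22.11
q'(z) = 5.36*z^3 - 4.14*z^2 - 7.98*z + 1.41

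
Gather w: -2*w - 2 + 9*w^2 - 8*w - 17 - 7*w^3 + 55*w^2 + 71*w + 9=-7*w^3 + 64*w^2 + 61*w - 10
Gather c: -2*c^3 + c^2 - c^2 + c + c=-2*c^3 + 2*c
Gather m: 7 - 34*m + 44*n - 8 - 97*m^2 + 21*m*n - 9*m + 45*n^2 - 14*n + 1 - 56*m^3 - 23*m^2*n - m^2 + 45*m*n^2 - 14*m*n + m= -56*m^3 + m^2*(-23*n - 98) + m*(45*n^2 + 7*n - 42) + 45*n^2 + 30*n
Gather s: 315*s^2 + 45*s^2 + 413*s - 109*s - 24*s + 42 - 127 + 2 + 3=360*s^2 + 280*s - 80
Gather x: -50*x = -50*x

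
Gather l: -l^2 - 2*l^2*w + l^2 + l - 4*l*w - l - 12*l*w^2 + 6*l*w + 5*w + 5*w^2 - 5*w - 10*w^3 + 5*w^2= -2*l^2*w + l*(-12*w^2 + 2*w) - 10*w^3 + 10*w^2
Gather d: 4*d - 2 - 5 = 4*d - 7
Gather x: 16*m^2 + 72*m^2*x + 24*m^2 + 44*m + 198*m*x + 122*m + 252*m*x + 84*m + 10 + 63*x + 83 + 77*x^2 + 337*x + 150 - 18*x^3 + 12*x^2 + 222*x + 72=40*m^2 + 250*m - 18*x^3 + 89*x^2 + x*(72*m^2 + 450*m + 622) + 315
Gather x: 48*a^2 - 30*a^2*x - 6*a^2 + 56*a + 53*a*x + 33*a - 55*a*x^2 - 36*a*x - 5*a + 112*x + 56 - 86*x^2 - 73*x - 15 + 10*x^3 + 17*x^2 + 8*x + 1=42*a^2 + 84*a + 10*x^3 + x^2*(-55*a - 69) + x*(-30*a^2 + 17*a + 47) + 42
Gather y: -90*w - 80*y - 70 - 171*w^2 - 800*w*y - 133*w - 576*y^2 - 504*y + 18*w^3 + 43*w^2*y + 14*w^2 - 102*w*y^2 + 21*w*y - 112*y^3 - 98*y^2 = 18*w^3 - 157*w^2 - 223*w - 112*y^3 + y^2*(-102*w - 674) + y*(43*w^2 - 779*w - 584) - 70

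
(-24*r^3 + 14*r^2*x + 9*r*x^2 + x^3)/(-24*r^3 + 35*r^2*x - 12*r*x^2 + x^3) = (24*r^2 + 10*r*x + x^2)/(24*r^2 - 11*r*x + x^2)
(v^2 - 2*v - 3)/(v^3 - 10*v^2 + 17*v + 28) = (v - 3)/(v^2 - 11*v + 28)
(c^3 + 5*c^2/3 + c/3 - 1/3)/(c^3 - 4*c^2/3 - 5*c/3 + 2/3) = (c + 1)/(c - 2)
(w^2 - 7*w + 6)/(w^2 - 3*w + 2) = (w - 6)/(w - 2)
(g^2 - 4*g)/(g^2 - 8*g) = (g - 4)/(g - 8)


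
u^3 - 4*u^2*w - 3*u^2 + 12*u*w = u*(u - 3)*(u - 4*w)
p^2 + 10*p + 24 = (p + 4)*(p + 6)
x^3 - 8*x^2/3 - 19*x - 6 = (x - 6)*(x + 1/3)*(x + 3)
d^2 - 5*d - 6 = (d - 6)*(d + 1)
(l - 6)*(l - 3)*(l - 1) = l^3 - 10*l^2 + 27*l - 18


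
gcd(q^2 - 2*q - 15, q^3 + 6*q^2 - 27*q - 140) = q - 5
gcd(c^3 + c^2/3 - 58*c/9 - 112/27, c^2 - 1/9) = 1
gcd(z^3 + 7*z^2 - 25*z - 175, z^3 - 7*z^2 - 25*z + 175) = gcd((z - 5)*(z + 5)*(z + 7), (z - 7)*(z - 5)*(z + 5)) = z^2 - 25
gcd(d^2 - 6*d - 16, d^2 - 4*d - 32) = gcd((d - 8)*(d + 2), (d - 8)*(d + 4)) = d - 8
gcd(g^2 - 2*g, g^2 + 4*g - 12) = g - 2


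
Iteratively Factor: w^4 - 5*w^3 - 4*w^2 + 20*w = (w - 5)*(w^3 - 4*w) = w*(w - 5)*(w^2 - 4) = w*(w - 5)*(w - 2)*(w + 2)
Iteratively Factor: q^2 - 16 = (q + 4)*(q - 4)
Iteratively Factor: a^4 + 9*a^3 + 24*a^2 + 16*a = (a + 4)*(a^3 + 5*a^2 + 4*a) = (a + 1)*(a + 4)*(a^2 + 4*a) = a*(a + 1)*(a + 4)*(a + 4)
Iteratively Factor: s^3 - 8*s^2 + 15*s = (s - 3)*(s^2 - 5*s) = s*(s - 3)*(s - 5)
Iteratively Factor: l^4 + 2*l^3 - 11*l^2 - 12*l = (l + 1)*(l^3 + l^2 - 12*l) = (l - 3)*(l + 1)*(l^2 + 4*l) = l*(l - 3)*(l + 1)*(l + 4)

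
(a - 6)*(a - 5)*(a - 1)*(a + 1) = a^4 - 11*a^3 + 29*a^2 + 11*a - 30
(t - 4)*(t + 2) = t^2 - 2*t - 8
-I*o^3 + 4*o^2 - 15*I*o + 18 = (o - 3*I)*(o + 6*I)*(-I*o + 1)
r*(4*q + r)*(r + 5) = 4*q*r^2 + 20*q*r + r^3 + 5*r^2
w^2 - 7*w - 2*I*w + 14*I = (w - 7)*(w - 2*I)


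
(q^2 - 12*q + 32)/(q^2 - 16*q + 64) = (q - 4)/(q - 8)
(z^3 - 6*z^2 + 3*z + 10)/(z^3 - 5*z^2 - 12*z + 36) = (z^2 - 4*z - 5)/(z^2 - 3*z - 18)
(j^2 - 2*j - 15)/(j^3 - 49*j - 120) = (j - 5)/(j^2 - 3*j - 40)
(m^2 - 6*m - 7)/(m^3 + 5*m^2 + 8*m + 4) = (m - 7)/(m^2 + 4*m + 4)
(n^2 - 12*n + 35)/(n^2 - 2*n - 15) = (n - 7)/(n + 3)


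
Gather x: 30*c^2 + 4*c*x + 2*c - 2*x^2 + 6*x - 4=30*c^2 + 2*c - 2*x^2 + x*(4*c + 6) - 4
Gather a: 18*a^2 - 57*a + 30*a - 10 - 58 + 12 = 18*a^2 - 27*a - 56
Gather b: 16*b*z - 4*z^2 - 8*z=16*b*z - 4*z^2 - 8*z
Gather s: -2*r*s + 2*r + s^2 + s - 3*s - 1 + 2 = 2*r + s^2 + s*(-2*r - 2) + 1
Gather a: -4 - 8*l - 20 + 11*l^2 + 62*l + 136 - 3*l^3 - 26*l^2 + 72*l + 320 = -3*l^3 - 15*l^2 + 126*l + 432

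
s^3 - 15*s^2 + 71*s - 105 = (s - 7)*(s - 5)*(s - 3)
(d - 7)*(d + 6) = d^2 - d - 42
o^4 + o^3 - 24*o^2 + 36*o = o*(o - 3)*(o - 2)*(o + 6)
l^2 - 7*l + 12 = (l - 4)*(l - 3)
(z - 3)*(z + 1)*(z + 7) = z^3 + 5*z^2 - 17*z - 21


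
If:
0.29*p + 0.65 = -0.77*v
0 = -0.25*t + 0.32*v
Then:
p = -2.6551724137931*v - 2.24137931034483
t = 1.28*v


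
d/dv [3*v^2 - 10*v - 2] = 6*v - 10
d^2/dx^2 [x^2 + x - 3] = 2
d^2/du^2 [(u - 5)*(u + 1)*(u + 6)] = 6*u + 4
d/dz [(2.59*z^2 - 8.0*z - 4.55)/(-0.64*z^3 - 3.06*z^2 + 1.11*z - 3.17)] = (1.6576*z^4 - 10.24*z^3 - 30.3411*z^2 - 44.2666*z + 30.4105)/(0.4096*z^6 + 3.9168*z^5 + 7.9428*z^4 - 2.7356*z^3 + 20.6325*z^2 - 7.0374*z + 10.0489)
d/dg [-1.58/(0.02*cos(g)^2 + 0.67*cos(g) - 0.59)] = -(0.0632*cos(g) + 1.0586)*sin(g)/(0.02*cos(g)^2 + 0.67*cos(g) - 0.59)^2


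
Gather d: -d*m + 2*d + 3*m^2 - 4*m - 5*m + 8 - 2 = d*(2 - m) + 3*m^2 - 9*m + 6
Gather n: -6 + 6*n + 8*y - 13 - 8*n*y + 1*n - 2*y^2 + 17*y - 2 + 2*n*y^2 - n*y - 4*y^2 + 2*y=n*(2*y^2 - 9*y + 7) - 6*y^2 + 27*y - 21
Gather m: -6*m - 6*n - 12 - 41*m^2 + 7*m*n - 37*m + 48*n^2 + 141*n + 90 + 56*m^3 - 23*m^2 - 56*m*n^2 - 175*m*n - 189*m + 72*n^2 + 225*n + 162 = 56*m^3 - 64*m^2 + m*(-56*n^2 - 168*n - 232) + 120*n^2 + 360*n + 240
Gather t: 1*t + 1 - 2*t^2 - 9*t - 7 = -2*t^2 - 8*t - 6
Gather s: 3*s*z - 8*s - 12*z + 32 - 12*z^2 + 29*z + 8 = s*(3*z - 8) - 12*z^2 + 17*z + 40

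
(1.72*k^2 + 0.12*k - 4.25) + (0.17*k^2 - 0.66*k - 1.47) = 1.89*k^2 - 0.54*k - 5.72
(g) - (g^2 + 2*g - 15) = -g^2 - g + 15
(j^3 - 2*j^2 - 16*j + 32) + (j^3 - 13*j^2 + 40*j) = 2*j^3 - 15*j^2 + 24*j + 32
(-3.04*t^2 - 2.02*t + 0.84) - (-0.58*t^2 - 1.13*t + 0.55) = -2.46*t^2 - 0.89*t + 0.29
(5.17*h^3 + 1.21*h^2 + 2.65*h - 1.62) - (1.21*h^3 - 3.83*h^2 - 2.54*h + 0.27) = 3.96*h^3 + 5.04*h^2 + 5.19*h - 1.89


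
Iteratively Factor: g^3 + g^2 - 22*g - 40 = (g + 2)*(g^2 - g - 20) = (g - 5)*(g + 2)*(g + 4)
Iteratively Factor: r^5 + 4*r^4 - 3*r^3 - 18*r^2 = (r + 3)*(r^4 + r^3 - 6*r^2) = (r - 2)*(r + 3)*(r^3 + 3*r^2) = r*(r - 2)*(r + 3)*(r^2 + 3*r) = r^2*(r - 2)*(r + 3)*(r + 3)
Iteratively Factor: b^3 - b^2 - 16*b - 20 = (b + 2)*(b^2 - 3*b - 10) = (b + 2)^2*(b - 5)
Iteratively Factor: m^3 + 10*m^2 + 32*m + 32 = (m + 2)*(m^2 + 8*m + 16) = (m + 2)*(m + 4)*(m + 4)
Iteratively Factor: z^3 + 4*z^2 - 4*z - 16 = (z + 2)*(z^2 + 2*z - 8) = (z - 2)*(z + 2)*(z + 4)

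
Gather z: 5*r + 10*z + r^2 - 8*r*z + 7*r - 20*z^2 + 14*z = r^2 + 12*r - 20*z^2 + z*(24 - 8*r)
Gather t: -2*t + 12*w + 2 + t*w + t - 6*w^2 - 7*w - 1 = t*(w - 1) - 6*w^2 + 5*w + 1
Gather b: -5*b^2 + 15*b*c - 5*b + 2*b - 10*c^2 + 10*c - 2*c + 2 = -5*b^2 + b*(15*c - 3) - 10*c^2 + 8*c + 2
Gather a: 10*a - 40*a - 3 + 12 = 9 - 30*a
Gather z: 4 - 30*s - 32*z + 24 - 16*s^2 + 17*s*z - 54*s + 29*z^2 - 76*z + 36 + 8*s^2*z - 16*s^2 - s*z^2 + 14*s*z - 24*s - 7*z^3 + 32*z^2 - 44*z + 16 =-32*s^2 - 108*s - 7*z^3 + z^2*(61 - s) + z*(8*s^2 + 31*s - 152) + 80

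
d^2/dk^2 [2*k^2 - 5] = 4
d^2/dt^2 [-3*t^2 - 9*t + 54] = -6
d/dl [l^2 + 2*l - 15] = 2*l + 2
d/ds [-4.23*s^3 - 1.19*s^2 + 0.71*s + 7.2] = -12.69*s^2 - 2.38*s + 0.71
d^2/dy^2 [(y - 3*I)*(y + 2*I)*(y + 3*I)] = 6*y + 4*I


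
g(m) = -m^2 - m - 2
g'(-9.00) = 17.00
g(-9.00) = -74.00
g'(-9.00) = 17.00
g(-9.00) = -74.00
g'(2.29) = -5.58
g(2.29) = -9.53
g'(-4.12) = 7.24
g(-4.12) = -14.85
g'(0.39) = -1.78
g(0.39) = -2.54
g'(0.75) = -2.50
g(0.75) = -3.31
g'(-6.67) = 12.34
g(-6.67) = -39.82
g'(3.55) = -8.10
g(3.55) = -18.15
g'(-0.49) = -0.02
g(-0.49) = -1.75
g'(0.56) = -2.12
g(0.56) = -2.87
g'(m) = -2*m - 1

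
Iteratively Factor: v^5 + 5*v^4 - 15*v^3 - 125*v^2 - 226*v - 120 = (v + 2)*(v^4 + 3*v^3 - 21*v^2 - 83*v - 60) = (v - 5)*(v + 2)*(v^3 + 8*v^2 + 19*v + 12) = (v - 5)*(v + 2)*(v + 4)*(v^2 + 4*v + 3) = (v - 5)*(v + 2)*(v + 3)*(v + 4)*(v + 1)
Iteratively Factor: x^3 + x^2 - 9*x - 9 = (x - 3)*(x^2 + 4*x + 3) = (x - 3)*(x + 1)*(x + 3)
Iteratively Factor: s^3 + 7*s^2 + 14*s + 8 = (s + 1)*(s^2 + 6*s + 8) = (s + 1)*(s + 2)*(s + 4)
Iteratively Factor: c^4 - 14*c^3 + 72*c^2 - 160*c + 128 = (c - 4)*(c^3 - 10*c^2 + 32*c - 32) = (c - 4)*(c - 2)*(c^2 - 8*c + 16) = (c - 4)^2*(c - 2)*(c - 4)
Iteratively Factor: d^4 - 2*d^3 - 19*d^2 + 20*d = (d - 5)*(d^3 + 3*d^2 - 4*d) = (d - 5)*(d - 1)*(d^2 + 4*d) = d*(d - 5)*(d - 1)*(d + 4)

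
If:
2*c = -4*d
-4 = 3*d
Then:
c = 8/3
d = -4/3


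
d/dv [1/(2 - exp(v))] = exp(v)/(exp(v) - 2)^2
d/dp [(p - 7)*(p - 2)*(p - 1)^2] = 4*p^3 - 33*p^2 + 66*p - 37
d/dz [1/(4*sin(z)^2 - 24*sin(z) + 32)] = (3 - sin(z))*cos(z)/(2*(sin(z)^2 - 6*sin(z) + 8)^2)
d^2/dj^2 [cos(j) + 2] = -cos(j)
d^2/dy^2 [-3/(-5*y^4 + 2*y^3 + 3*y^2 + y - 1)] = 6*(3*(-10*y^2 + 2*y + 1)*(-5*y^4 + 2*y^3 + 3*y^2 + y - 1) - (-20*y^3 + 6*y^2 + 6*y + 1)^2)/(-5*y^4 + 2*y^3 + 3*y^2 + y - 1)^3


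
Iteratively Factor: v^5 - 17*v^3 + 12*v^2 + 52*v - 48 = (v + 2)*(v^4 - 2*v^3 - 13*v^2 + 38*v - 24) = (v - 1)*(v + 2)*(v^3 - v^2 - 14*v + 24) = (v - 3)*(v - 1)*(v + 2)*(v^2 + 2*v - 8) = (v - 3)*(v - 2)*(v - 1)*(v + 2)*(v + 4)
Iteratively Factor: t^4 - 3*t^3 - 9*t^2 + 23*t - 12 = (t - 4)*(t^3 + t^2 - 5*t + 3) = (t - 4)*(t - 1)*(t^2 + 2*t - 3) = (t - 4)*(t - 1)^2*(t + 3)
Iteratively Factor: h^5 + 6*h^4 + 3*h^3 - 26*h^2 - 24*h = (h + 3)*(h^4 + 3*h^3 - 6*h^2 - 8*h) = (h + 1)*(h + 3)*(h^3 + 2*h^2 - 8*h) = (h + 1)*(h + 3)*(h + 4)*(h^2 - 2*h) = h*(h + 1)*(h + 3)*(h + 4)*(h - 2)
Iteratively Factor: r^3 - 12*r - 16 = (r + 2)*(r^2 - 2*r - 8) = (r - 4)*(r + 2)*(r + 2)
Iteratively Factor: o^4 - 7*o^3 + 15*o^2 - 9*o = (o)*(o^3 - 7*o^2 + 15*o - 9) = o*(o - 1)*(o^2 - 6*o + 9) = o*(o - 3)*(o - 1)*(o - 3)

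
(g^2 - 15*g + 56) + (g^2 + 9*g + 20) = 2*g^2 - 6*g + 76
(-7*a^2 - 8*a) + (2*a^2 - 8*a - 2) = -5*a^2 - 16*a - 2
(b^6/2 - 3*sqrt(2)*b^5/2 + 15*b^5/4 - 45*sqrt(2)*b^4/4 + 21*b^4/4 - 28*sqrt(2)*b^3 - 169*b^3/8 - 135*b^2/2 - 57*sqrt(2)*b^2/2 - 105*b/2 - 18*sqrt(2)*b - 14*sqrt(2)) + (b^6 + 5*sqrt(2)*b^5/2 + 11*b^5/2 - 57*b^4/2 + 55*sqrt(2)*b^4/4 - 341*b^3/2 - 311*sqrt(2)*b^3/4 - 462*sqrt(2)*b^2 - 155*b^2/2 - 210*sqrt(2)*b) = 3*b^6/2 + sqrt(2)*b^5 + 37*b^5/4 - 93*b^4/4 + 5*sqrt(2)*b^4/2 - 1533*b^3/8 - 423*sqrt(2)*b^3/4 - 981*sqrt(2)*b^2/2 - 145*b^2 - 228*sqrt(2)*b - 105*b/2 - 14*sqrt(2)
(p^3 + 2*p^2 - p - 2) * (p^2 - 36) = p^5 + 2*p^4 - 37*p^3 - 74*p^2 + 36*p + 72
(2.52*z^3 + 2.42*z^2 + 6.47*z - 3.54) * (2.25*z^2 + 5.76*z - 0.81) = 5.67*z^5 + 19.9602*z^4 + 26.4555*z^3 + 27.342*z^2 - 25.6311*z + 2.8674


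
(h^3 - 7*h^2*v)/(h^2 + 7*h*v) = h*(h - 7*v)/(h + 7*v)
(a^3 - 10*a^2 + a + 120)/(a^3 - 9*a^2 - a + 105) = (a - 8)/(a - 7)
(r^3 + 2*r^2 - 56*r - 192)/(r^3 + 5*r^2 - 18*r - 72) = (r^2 - 4*r - 32)/(r^2 - r - 12)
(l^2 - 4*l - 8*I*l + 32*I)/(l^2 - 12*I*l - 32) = (l - 4)/(l - 4*I)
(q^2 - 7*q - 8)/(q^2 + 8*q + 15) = (q^2 - 7*q - 8)/(q^2 + 8*q + 15)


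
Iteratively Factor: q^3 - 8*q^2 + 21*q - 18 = (q - 3)*(q^2 - 5*q + 6) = (q - 3)*(q - 2)*(q - 3)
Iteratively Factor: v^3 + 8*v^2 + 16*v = (v + 4)*(v^2 + 4*v) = (v + 4)^2*(v)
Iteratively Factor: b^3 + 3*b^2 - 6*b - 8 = (b + 1)*(b^2 + 2*b - 8) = (b - 2)*(b + 1)*(b + 4)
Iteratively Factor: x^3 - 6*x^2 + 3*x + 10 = (x - 5)*(x^2 - x - 2) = (x - 5)*(x - 2)*(x + 1)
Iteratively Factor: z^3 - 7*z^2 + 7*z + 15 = (z - 5)*(z^2 - 2*z - 3) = (z - 5)*(z + 1)*(z - 3)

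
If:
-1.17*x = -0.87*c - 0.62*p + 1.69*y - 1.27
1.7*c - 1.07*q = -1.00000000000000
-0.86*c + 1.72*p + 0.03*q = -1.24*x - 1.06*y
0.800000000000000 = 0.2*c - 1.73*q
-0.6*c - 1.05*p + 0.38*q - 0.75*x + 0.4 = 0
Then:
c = -0.95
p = -1.13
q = -0.57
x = 2.59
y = -1.94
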